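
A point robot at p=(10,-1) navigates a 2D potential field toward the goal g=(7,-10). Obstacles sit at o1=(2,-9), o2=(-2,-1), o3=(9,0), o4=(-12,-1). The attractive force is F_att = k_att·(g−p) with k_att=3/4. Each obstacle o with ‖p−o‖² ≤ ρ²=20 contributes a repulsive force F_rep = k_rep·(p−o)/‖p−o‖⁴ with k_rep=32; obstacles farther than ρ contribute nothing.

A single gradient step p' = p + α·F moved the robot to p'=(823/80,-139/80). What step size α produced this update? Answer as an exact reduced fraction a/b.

α = 1/20

F_att = 3/4·(g−p) = 3/4·(-3,-9) = (-2.2500,-6.7500)
o1: d²=128 > ρ²=20 → inactive
o2: d²=144 > ρ²=20 → inactive
o3: d²=2 ≤ ρ²=20; F_rep = 32·(1,-1)/2² = (8.0000,-8.0000)
o4: d²=484 > ρ²=20 → inactive
F = F_att + ΣF_rep = (5.7500,-14.7500)
Δp = p'−p = (0.2875,-0.7375); α = Δx/Fx = (23/80) / (23/4) = 1/20
check: Δy/Fy = (-59/80) / (-59/4) = 1/20 ✓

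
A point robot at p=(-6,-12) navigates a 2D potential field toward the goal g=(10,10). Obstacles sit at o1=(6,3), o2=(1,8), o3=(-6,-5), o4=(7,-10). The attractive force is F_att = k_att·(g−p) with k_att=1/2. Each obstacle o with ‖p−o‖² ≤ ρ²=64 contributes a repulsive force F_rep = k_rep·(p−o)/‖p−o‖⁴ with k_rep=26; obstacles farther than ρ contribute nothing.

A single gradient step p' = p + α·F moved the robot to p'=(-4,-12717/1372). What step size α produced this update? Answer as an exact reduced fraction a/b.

F_att = 1/2·(g−p) = 1/2·(16,22) = (8.0000,11.0000)
o1: d²=369 > ρ²=64 → inactive
o2: d²=449 > ρ²=64 → inactive
o3: d²=49 ≤ ρ²=64; F_rep = 26·(0,-7)/49² = (0.0000,-0.0758)
o4: d²=173 > ρ²=64 → inactive
F = F_att + ΣF_rep = (8.0000,10.9242)
Δp = p'−p = (2.0000,2.7310); α = Δx/Fx = (2) / (8) = 1/4
check: Δy/Fy = (3747/1372) / (3747/343) = 1/4 ✓

α = 1/4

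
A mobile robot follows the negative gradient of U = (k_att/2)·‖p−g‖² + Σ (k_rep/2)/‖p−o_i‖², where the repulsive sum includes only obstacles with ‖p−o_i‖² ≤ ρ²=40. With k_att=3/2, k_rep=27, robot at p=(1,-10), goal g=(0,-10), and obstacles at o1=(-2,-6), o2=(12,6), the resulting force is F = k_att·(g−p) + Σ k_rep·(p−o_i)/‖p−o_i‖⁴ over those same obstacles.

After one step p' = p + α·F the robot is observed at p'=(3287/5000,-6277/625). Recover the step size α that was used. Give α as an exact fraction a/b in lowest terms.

α = 1/4

F_att = 3/2·(g−p) = 3/2·(-1,0) = (-1.5000,0.0000)
o1: d²=25 ≤ ρ²=40; F_rep = 27·(3,-4)/25² = (0.1296,-0.1728)
o2: d²=377 > ρ²=40 → inactive
F = F_att + ΣF_rep = (-1.3704,-0.1728)
Δp = p'−p = (-0.3426,-0.0432); α = Δx/Fx = (-1713/5000) / (-1713/1250) = 1/4
check: Δy/Fy = (-27/625) / (-108/625) = 1/4 ✓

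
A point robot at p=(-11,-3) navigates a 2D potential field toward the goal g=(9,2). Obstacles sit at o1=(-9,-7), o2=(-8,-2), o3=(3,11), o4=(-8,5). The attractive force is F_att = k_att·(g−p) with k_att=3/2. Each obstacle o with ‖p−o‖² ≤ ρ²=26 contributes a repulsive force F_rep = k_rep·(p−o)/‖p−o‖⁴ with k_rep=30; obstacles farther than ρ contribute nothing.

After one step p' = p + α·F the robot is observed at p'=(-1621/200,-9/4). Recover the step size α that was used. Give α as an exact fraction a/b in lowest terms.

α = 1/10

F_att = 3/2·(g−p) = 3/2·(20,5) = (30.0000,7.5000)
o1: d²=20 ≤ ρ²=26; F_rep = 30·(-2,4)/20² = (-0.1500,0.3000)
o2: d²=10 ≤ ρ²=26; F_rep = 30·(-3,-1)/10² = (-0.9000,-0.3000)
o3: d²=392 > ρ²=26 → inactive
o4: d²=73 > ρ²=26 → inactive
F = F_att + ΣF_rep = (28.9500,7.5000)
Δp = p'−p = (2.8950,0.7500); α = Δx/Fx = (579/200) / (579/20) = 1/10
check: Δy/Fy = (3/4) / (15/2) = 1/10 ✓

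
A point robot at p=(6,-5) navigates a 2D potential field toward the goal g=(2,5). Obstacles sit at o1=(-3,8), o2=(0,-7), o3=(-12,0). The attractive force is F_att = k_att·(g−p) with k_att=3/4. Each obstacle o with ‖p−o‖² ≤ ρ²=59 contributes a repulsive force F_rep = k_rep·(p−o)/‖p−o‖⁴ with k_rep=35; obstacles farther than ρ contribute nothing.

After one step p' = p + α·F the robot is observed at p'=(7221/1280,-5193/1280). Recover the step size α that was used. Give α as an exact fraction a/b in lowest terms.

F_att = 3/4·(g−p) = 3/4·(-4,10) = (-3.0000,7.5000)
o1: d²=250 > ρ²=59 → inactive
o2: d²=40 ≤ ρ²=59; F_rep = 35·(6,2)/40² = (0.1313,0.0437)
o3: d²=349 > ρ²=59 → inactive
F = F_att + ΣF_rep = (-2.8687,7.5438)
Δp = p'−p = (-0.3586,0.9430); α = Δx/Fx = (-459/1280) / (-459/160) = 1/8
check: Δy/Fy = (1207/1280) / (1207/160) = 1/8 ✓

α = 1/8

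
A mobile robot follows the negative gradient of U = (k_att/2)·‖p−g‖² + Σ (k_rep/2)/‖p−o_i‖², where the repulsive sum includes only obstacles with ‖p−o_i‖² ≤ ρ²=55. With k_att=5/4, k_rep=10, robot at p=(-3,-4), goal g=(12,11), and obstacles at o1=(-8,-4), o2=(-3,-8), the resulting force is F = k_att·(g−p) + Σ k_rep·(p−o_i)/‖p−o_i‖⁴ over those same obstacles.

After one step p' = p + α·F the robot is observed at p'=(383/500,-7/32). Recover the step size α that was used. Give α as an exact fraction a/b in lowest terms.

α = 1/5

F_att = 5/4·(g−p) = 5/4·(15,15) = (18.7500,18.7500)
o1: d²=25 ≤ ρ²=55; F_rep = 10·(5,0)/25² = (0.0800,0.0000)
o2: d²=16 ≤ ρ²=55; F_rep = 10·(0,4)/16² = (0.0000,0.1562)
F = F_att + ΣF_rep = (18.8300,18.9062)
Δp = p'−p = (3.7660,3.7812); α = Δx/Fx = (1883/500) / (1883/100) = 1/5
check: Δy/Fy = (121/32) / (605/32) = 1/5 ✓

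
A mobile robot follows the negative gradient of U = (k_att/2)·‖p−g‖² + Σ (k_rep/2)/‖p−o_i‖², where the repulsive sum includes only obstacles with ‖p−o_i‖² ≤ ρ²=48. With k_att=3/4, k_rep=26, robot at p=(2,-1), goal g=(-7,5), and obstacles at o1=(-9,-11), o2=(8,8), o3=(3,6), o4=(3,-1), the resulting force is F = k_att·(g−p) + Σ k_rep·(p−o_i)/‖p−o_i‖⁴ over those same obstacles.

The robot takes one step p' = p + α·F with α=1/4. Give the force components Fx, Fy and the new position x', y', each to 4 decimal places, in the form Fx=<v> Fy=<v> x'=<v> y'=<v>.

F_att = 3/4·(g−p) = 3/4·(-9,6) = (-6.7500,4.5000)
o1: d²=221 > ρ²=48 → inactive
o2: d²=117 > ρ²=48 → inactive
o3: d²=50 > ρ²=48 → inactive
o4: d²=1 ≤ ρ²=48; F_rep = 26·(-1,0)/1² = (-26.0000,0.0000)
F = F_att + ΣF_rep = (-32.7500,4.5000)
p' = p + 1/4·F = (-6.1875,0.1250)

Fx=-32.7500 Fy=4.5000 x'=-6.1875 y'=0.1250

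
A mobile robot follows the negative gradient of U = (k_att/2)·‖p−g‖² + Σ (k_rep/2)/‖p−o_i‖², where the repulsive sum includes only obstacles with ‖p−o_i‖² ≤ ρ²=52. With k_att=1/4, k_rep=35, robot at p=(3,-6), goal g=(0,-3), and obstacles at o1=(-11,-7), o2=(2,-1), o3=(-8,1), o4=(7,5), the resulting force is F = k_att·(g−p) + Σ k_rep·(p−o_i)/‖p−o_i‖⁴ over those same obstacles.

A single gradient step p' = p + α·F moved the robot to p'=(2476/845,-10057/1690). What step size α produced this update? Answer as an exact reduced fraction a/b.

α = 1/10

F_att = 1/4·(g−p) = 1/4·(-3,3) = (-0.7500,0.7500)
o1: d²=197 > ρ²=52 → inactive
o2: d²=26 ≤ ρ²=52; F_rep = 35·(1,-5)/26² = (0.0518,-0.2589)
o3: d²=170 > ρ²=52 → inactive
o4: d²=137 > ρ²=52 → inactive
F = F_att + ΣF_rep = (-0.6982,0.4911)
Δp = p'−p = (-0.0698,0.0491); α = Δx/Fx = (-59/845) / (-118/169) = 1/10
check: Δy/Fy = (83/1690) / (83/169) = 1/10 ✓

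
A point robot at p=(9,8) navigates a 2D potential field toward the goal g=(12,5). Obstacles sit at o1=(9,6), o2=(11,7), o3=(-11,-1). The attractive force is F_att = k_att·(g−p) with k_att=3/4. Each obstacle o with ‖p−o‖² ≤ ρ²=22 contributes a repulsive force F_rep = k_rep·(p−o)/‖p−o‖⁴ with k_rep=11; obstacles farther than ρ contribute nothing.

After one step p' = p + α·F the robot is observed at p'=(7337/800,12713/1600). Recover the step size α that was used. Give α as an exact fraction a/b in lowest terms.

α = 1/8

F_att = 3/4·(g−p) = 3/4·(3,-3) = (2.2500,-2.2500)
o1: d²=4 ≤ ρ²=22; F_rep = 11·(0,2)/4² = (0.0000,1.3750)
o2: d²=5 ≤ ρ²=22; F_rep = 11·(-2,1)/5² = (-0.8800,0.4400)
o3: d²=481 > ρ²=22 → inactive
F = F_att + ΣF_rep = (1.3700,-0.4350)
Δp = p'−p = (0.1713,-0.0544); α = Δx/Fx = (137/800) / (137/100) = 1/8
check: Δy/Fy = (-87/1600) / (-87/200) = 1/8 ✓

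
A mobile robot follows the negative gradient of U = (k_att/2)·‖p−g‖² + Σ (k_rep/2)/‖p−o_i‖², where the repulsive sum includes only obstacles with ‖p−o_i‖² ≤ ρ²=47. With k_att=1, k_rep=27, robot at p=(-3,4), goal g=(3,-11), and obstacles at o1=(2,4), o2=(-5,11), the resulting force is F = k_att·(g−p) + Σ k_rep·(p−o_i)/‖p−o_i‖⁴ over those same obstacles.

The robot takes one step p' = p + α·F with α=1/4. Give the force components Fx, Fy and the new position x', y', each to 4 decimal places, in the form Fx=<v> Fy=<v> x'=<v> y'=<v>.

F_att = 1·(g−p) = 1·(6,-15) = (6.0000,-15.0000)
o1: d²=25 ≤ ρ²=47; F_rep = 27·(-5,0)/25² = (-0.2160,0.0000)
o2: d²=53 > ρ²=47 → inactive
F = F_att + ΣF_rep = (5.7840,-15.0000)
p' = p + 1/4·F = (-1.5540,0.2500)

Fx=5.7840 Fy=-15.0000 x'=-1.5540 y'=0.2500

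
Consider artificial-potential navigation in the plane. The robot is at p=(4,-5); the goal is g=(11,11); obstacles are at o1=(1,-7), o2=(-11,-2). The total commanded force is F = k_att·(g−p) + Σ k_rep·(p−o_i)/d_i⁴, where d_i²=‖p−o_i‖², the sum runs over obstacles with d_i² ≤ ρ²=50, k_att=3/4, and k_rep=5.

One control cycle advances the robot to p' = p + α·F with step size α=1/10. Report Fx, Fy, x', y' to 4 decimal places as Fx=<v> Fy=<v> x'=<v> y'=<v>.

Fx=5.3388 Fy=12.0592 x'=4.5339 y'=-3.7941

F_att = 3/4·(g−p) = 3/4·(7,16) = (5.2500,12.0000)
o1: d²=13 ≤ ρ²=50; F_rep = 5·(3,2)/13² = (0.0888,0.0592)
o2: d²=234 > ρ²=50 → inactive
F = F_att + ΣF_rep = (5.3388,12.0592)
p' = p + 1/10·F = (4.5339,-3.7941)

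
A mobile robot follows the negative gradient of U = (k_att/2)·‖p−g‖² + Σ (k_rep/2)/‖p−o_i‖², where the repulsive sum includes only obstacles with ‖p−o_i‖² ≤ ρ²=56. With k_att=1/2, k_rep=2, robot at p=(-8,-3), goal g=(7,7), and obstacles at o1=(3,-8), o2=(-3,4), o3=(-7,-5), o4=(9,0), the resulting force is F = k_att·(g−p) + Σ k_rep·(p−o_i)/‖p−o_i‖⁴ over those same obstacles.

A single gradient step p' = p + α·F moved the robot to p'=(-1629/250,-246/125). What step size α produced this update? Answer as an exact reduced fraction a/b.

α = 1/5

F_att = 1/2·(g−p) = 1/2·(15,10) = (7.5000,5.0000)
o1: d²=146 > ρ²=56 → inactive
o2: d²=74 > ρ²=56 → inactive
o3: d²=5 ≤ ρ²=56; F_rep = 2·(-1,2)/5² = (-0.0800,0.1600)
o4: d²=298 > ρ²=56 → inactive
F = F_att + ΣF_rep = (7.4200,5.1600)
Δp = p'−p = (1.4840,1.0320); α = Δx/Fx = (371/250) / (371/50) = 1/5
check: Δy/Fy = (129/125) / (129/25) = 1/5 ✓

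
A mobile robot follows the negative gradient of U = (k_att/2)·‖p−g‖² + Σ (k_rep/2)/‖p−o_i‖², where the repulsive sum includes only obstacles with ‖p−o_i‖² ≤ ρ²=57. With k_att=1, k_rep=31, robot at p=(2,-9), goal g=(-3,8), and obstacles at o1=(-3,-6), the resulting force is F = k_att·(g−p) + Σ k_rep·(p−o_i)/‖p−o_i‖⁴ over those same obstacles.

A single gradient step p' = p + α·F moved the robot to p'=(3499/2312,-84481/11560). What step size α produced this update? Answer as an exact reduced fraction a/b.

F_att = 1·(g−p) = 1·(-5,17) = (-5.0000,17.0000)
o1: d²=34 ≤ ρ²=57; F_rep = 31·(5,-3)/34² = (0.1341,-0.0804)
F = F_att + ΣF_rep = (-4.8659,16.9196)
Δp = p'−p = (-0.4866,1.6920); α = Δx/Fx = (-1125/2312) / (-5625/1156) = 1/10
check: Δy/Fy = (19559/11560) / (19559/1156) = 1/10 ✓

α = 1/10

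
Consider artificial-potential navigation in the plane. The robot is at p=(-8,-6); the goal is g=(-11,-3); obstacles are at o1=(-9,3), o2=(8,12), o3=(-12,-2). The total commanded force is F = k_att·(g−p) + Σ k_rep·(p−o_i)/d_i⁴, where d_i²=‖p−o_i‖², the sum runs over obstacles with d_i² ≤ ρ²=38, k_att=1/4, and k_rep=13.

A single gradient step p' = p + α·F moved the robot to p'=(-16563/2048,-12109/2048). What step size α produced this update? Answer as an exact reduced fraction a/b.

F_att = 1/4·(g−p) = 1/4·(-3,3) = (-0.7500,0.7500)
o1: d²=82 > ρ²=38 → inactive
o2: d²=580 > ρ²=38 → inactive
o3: d²=32 ≤ ρ²=38; F_rep = 13·(4,-4)/32² = (0.0508,-0.0508)
F = F_att + ΣF_rep = (-0.6992,0.6992)
Δp = p'−p = (-0.0874,0.0874); α = Δx/Fx = (-179/2048) / (-179/256) = 1/8
check: Δy/Fy = (179/2048) / (179/256) = 1/8 ✓

α = 1/8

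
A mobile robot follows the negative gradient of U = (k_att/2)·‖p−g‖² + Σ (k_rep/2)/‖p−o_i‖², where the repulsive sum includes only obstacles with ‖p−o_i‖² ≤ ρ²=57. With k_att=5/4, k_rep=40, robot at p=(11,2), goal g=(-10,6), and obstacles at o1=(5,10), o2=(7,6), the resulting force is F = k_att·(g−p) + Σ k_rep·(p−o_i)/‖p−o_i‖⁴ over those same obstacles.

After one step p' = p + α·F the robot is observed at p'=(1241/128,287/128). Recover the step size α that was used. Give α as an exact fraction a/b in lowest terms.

α = 1/20

F_att = 5/4·(g−p) = 5/4·(-21,4) = (-26.2500,5.0000)
o1: d²=100 > ρ²=57 → inactive
o2: d²=32 ≤ ρ²=57; F_rep = 40·(4,-4)/32² = (0.1562,-0.1562)
F = F_att + ΣF_rep = (-26.0938,4.8438)
Δp = p'−p = (-1.3047,0.2422); α = Δx/Fx = (-167/128) / (-835/32) = 1/20
check: Δy/Fy = (31/128) / (155/32) = 1/20 ✓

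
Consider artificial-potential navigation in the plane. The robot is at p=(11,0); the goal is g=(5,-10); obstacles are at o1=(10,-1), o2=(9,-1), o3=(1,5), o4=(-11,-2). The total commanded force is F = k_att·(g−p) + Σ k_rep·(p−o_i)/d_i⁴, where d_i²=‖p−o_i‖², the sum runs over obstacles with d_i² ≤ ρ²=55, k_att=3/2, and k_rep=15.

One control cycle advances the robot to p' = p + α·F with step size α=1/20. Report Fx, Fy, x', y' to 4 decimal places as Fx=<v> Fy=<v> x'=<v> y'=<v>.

Fx=-4.0500 Fy=-10.6500 x'=10.7975 y'=-0.5325

F_att = 3/2·(g−p) = 3/2·(-6,-10) = (-9.0000,-15.0000)
o1: d²=2 ≤ ρ²=55; F_rep = 15·(1,1)/2² = (3.7500,3.7500)
o2: d²=5 ≤ ρ²=55; F_rep = 15·(2,1)/5² = (1.2000,0.6000)
o3: d²=125 > ρ²=55 → inactive
o4: d²=488 > ρ²=55 → inactive
F = F_att + ΣF_rep = (-4.0500,-10.6500)
p' = p + 1/20·F = (10.7975,-0.5325)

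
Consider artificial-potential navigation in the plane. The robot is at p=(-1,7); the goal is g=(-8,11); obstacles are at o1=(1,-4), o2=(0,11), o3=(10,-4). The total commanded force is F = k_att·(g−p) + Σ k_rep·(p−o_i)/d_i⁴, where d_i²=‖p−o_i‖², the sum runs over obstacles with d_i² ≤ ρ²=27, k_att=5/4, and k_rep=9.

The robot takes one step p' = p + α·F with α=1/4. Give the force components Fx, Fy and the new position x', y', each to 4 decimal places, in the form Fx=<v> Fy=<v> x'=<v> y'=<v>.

Fx=-8.7811 Fy=4.8754 x'=-3.1953 y'=8.2189

F_att = 5/4·(g−p) = 5/4·(-7,4) = (-8.7500,5.0000)
o1: d²=125 > ρ²=27 → inactive
o2: d²=17 ≤ ρ²=27; F_rep = 9·(-1,-4)/17² = (-0.0311,-0.1246)
o3: d²=242 > ρ²=27 → inactive
F = F_att + ΣF_rep = (-8.7811,4.8754)
p' = p + 1/4·F = (-3.1953,8.2189)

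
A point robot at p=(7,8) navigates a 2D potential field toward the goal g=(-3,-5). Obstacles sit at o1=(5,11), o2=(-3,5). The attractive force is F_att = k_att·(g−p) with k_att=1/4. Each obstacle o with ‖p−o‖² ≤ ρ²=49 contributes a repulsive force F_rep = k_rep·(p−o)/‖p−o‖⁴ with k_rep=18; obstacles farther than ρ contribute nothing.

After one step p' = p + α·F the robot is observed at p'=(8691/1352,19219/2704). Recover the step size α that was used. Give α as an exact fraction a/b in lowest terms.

α = 1/4

F_att = 1/4·(g−p) = 1/4·(-10,-13) = (-2.5000,-3.2500)
o1: d²=13 ≤ ρ²=49; F_rep = 18·(2,-3)/13² = (0.2130,-0.3195)
o2: d²=109 > ρ²=49 → inactive
F = F_att + ΣF_rep = (-2.2870,-3.5695)
Δp = p'−p = (-0.5717,-0.8924); α = Δx/Fx = (-773/1352) / (-773/338) = 1/4
check: Δy/Fy = (-2413/2704) / (-2413/676) = 1/4 ✓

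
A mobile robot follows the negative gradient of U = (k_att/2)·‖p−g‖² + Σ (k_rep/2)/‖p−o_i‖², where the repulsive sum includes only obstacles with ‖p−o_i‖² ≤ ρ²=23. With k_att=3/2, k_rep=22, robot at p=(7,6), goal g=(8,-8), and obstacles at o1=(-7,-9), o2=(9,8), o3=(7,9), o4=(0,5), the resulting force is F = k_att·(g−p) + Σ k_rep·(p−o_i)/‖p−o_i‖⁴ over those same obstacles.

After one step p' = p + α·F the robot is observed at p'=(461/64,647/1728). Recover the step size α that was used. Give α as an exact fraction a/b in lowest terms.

α = 1/4

F_att = 3/2·(g−p) = 3/2·(1,-14) = (1.5000,-21.0000)
o1: d²=421 > ρ²=23 → inactive
o2: d²=8 ≤ ρ²=23; F_rep = 22·(-2,-2)/8² = (-0.6875,-0.6875)
o3: d²=9 ≤ ρ²=23; F_rep = 22·(0,-3)/9² = (0.0000,-0.8148)
o4: d²=50 > ρ²=23 → inactive
F = F_att + ΣF_rep = (0.8125,-22.5023)
Δp = p'−p = (0.2031,-5.6256); α = Δx/Fx = (13/64) / (13/16) = 1/4
check: Δy/Fy = (-9721/1728) / (-9721/432) = 1/4 ✓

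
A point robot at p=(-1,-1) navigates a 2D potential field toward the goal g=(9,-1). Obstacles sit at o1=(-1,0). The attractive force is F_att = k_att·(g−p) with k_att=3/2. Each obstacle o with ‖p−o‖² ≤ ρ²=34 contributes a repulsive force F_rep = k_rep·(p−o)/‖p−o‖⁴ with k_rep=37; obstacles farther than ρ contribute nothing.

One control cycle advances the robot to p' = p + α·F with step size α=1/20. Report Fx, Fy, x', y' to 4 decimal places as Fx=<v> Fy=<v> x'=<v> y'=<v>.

Fx=15.0000 Fy=-37.0000 x'=-0.2500 y'=-2.8500

F_att = 3/2·(g−p) = 3/2·(10,0) = (15.0000,0.0000)
o1: d²=1 ≤ ρ²=34; F_rep = 37·(0,-1)/1² = (0.0000,-37.0000)
F = F_att + ΣF_rep = (15.0000,-37.0000)
p' = p + 1/20·F = (-0.2500,-2.8500)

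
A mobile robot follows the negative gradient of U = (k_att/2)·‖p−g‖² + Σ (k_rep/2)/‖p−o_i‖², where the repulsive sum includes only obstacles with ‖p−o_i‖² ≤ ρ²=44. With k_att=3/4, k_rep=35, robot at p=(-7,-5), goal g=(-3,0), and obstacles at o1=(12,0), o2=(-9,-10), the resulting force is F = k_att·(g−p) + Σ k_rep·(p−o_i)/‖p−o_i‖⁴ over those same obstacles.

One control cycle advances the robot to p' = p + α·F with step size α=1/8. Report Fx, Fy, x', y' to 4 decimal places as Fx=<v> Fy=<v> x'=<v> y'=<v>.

F_att = 3/4·(g−p) = 3/4·(4,5) = (3.0000,3.7500)
o1: d²=386 > ρ²=44 → inactive
o2: d²=29 ≤ ρ²=44; F_rep = 35·(2,5)/29² = (0.0832,0.2081)
F = F_att + ΣF_rep = (3.0832,3.9581)
p' = p + 1/8·F = (-6.6146,-4.5052)

Fx=3.0832 Fy=3.9581 x'=-6.6146 y'=-4.5052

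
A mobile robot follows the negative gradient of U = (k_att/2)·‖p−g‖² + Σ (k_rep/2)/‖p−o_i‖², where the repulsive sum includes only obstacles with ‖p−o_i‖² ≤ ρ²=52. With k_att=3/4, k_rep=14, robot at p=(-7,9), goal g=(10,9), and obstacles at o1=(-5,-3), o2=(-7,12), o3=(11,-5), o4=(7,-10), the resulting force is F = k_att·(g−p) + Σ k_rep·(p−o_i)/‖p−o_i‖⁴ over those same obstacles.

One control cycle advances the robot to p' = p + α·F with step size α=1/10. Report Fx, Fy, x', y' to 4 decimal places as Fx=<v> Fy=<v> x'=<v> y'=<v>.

Fx=12.7500 Fy=-0.5185 x'=-5.7250 y'=8.9481

F_att = 3/4·(g−p) = 3/4·(17,0) = (12.7500,0.0000)
o1: d²=148 > ρ²=52 → inactive
o2: d²=9 ≤ ρ²=52; F_rep = 14·(0,-3)/9² = (0.0000,-0.5185)
o3: d²=520 > ρ²=52 → inactive
o4: d²=557 > ρ²=52 → inactive
F = F_att + ΣF_rep = (12.7500,-0.5185)
p' = p + 1/10·F = (-5.7250,8.9481)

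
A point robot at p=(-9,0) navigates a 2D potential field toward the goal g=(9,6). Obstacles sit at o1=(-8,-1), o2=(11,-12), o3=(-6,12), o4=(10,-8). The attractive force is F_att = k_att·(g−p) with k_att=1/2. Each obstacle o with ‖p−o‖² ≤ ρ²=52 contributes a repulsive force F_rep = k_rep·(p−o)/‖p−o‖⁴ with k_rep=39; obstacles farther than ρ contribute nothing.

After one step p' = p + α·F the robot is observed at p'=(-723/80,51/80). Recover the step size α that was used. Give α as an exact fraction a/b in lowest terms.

α = 1/20

F_att = 1/2·(g−p) = 1/2·(18,6) = (9.0000,3.0000)
o1: d²=2 ≤ ρ²=52; F_rep = 39·(-1,1)/2² = (-9.7500,9.7500)
o2: d²=544 > ρ²=52 → inactive
o3: d²=153 > ρ²=52 → inactive
o4: d²=425 > ρ²=52 → inactive
F = F_att + ΣF_rep = (-0.7500,12.7500)
Δp = p'−p = (-0.0375,0.6375); α = Δx/Fx = (-3/80) / (-3/4) = 1/20
check: Δy/Fy = (51/80) / (51/4) = 1/20 ✓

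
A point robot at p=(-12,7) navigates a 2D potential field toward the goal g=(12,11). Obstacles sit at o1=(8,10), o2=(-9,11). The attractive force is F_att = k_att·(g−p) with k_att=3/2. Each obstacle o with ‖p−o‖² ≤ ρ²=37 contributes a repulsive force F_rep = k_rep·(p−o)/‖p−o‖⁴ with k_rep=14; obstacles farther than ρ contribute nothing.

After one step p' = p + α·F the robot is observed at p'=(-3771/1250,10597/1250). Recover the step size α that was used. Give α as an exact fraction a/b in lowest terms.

F_att = 3/2·(g−p) = 3/2·(24,4) = (36.0000,6.0000)
o1: d²=409 > ρ²=37 → inactive
o2: d²=25 ≤ ρ²=37; F_rep = 14·(-3,-4)/25² = (-0.0672,-0.0896)
F = F_att + ΣF_rep = (35.9328,5.9104)
Δp = p'−p = (8.9832,1.4776); α = Δx/Fx = (11229/1250) / (22458/625) = 1/4
check: Δy/Fy = (1847/1250) / (3694/625) = 1/4 ✓

α = 1/4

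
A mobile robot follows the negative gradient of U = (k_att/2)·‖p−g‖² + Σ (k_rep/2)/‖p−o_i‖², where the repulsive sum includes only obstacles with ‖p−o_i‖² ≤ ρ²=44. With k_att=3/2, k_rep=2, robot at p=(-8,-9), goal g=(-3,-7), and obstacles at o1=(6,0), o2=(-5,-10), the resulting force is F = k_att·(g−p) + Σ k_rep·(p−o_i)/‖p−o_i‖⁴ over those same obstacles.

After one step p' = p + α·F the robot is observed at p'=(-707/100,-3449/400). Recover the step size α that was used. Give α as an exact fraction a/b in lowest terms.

F_att = 3/2·(g−p) = 3/2·(5,2) = (7.5000,3.0000)
o1: d²=277 > ρ²=44 → inactive
o2: d²=10 ≤ ρ²=44; F_rep = 2·(-3,1)/10² = (-0.0600,0.0200)
F = F_att + ΣF_rep = (7.4400,3.0200)
Δp = p'−p = (0.9300,0.3775); α = Δx/Fx = (93/100) / (186/25) = 1/8
check: Δy/Fy = (151/400) / (151/50) = 1/8 ✓

α = 1/8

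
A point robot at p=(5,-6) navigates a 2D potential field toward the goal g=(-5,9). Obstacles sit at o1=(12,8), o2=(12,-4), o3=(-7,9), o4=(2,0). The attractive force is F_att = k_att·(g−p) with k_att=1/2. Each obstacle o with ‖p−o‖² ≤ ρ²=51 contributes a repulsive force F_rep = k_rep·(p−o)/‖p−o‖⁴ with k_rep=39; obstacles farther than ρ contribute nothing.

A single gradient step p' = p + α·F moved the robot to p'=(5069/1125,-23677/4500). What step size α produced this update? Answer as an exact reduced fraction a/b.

F_att = 1/2·(g−p) = 1/2·(-10,15) = (-5.0000,7.5000)
o1: d²=245 > ρ²=51 → inactive
o2: d²=53 > ρ²=51 → inactive
o3: d²=369 > ρ²=51 → inactive
o4: d²=45 ≤ ρ²=51; F_rep = 39·(3,-6)/45² = (0.0578,-0.1156)
F = F_att + ΣF_rep = (-4.9422,7.3844)
Δp = p'−p = (-0.4942,0.7384); α = Δx/Fx = (-556/1125) / (-1112/225) = 1/10
check: Δy/Fy = (3323/4500) / (3323/450) = 1/10 ✓

α = 1/10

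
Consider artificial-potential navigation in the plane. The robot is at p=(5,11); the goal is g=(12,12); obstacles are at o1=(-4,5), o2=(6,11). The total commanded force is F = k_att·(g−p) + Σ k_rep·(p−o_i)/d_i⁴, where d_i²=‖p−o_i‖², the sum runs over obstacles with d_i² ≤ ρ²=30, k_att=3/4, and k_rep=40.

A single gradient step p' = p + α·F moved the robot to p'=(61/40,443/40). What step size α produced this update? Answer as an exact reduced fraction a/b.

F_att = 3/4·(g−p) = 3/4·(7,1) = (5.2500,0.7500)
o1: d²=117 > ρ²=30 → inactive
o2: d²=1 ≤ ρ²=30; F_rep = 40·(-1,0)/1² = (-40.0000,0.0000)
F = F_att + ΣF_rep = (-34.7500,0.7500)
Δp = p'−p = (-3.4750,0.0750); α = Δx/Fx = (-139/40) / (-139/4) = 1/10
check: Δy/Fy = (3/40) / (3/4) = 1/10 ✓

α = 1/10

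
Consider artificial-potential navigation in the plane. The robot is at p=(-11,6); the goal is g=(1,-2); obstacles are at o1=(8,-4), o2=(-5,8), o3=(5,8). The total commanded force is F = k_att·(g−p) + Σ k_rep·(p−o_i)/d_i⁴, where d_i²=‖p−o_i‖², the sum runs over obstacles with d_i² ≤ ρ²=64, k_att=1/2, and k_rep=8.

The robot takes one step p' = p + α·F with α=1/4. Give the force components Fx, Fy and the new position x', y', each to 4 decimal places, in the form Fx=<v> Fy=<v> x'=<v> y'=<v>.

F_att = 1/2·(g−p) = 1/2·(12,-8) = (6.0000,-4.0000)
o1: d²=461 > ρ²=64 → inactive
o2: d²=40 ≤ ρ²=64; F_rep = 8·(-6,-2)/40² = (-0.0300,-0.0100)
o3: d²=260 > ρ²=64 → inactive
F = F_att + ΣF_rep = (5.9700,-4.0100)
p' = p + 1/4·F = (-9.5075,4.9975)

Fx=5.9700 Fy=-4.0100 x'=-9.5075 y'=4.9975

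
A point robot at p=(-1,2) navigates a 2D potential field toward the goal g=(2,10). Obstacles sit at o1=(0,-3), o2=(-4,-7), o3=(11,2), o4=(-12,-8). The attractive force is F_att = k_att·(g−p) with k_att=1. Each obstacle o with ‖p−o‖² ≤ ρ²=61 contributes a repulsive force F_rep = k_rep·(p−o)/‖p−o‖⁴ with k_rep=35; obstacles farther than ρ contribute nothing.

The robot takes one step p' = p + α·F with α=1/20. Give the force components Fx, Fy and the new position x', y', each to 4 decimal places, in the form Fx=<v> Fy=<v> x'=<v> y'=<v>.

Fx=2.9482 Fy=8.2589 x'=-0.8526 y'=2.4129

F_att = 1·(g−p) = 1·(3,8) = (3.0000,8.0000)
o1: d²=26 ≤ ρ²=61; F_rep = 35·(-1,5)/26² = (-0.0518,0.2589)
o2: d²=90 > ρ²=61 → inactive
o3: d²=144 > ρ²=61 → inactive
o4: d²=221 > ρ²=61 → inactive
F = F_att + ΣF_rep = (2.9482,8.2589)
p' = p + 1/20·F = (-0.8526,2.4129)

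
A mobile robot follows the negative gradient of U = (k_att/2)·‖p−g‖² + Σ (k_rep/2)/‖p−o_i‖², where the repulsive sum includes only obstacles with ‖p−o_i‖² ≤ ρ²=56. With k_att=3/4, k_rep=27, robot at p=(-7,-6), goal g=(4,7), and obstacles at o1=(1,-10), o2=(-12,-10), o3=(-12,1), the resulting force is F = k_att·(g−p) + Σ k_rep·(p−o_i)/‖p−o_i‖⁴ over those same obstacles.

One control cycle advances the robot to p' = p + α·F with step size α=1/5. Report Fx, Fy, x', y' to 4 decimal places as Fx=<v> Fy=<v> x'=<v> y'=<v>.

F_att = 3/4·(g−p) = 3/4·(11,13) = (8.2500,9.7500)
o1: d²=80 > ρ²=56 → inactive
o2: d²=41 ≤ ρ²=56; F_rep = 27·(5,4)/41² = (0.0803,0.0642)
o3: d²=74 > ρ²=56 → inactive
F = F_att + ΣF_rep = (8.3303,9.8142)
p' = p + 1/5·F = (-5.3339,-4.0372)

Fx=8.3303 Fy=9.8142 x'=-5.3339 y'=-4.0372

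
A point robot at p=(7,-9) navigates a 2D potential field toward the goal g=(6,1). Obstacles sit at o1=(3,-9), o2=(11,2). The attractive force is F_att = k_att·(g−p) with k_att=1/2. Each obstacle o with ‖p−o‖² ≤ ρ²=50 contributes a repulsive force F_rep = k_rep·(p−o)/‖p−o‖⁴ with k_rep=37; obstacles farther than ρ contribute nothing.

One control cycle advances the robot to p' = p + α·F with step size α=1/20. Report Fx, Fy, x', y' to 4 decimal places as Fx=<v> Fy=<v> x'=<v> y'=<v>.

Fx=0.0781 Fy=5.0000 x'=7.0039 y'=-8.7500

F_att = 1/2·(g−p) = 1/2·(-1,10) = (-0.5000,5.0000)
o1: d²=16 ≤ ρ²=50; F_rep = 37·(4,0)/16² = (0.5781,0.0000)
o2: d²=137 > ρ²=50 → inactive
F = F_att + ΣF_rep = (0.0781,5.0000)
p' = p + 1/20·F = (7.0039,-8.7500)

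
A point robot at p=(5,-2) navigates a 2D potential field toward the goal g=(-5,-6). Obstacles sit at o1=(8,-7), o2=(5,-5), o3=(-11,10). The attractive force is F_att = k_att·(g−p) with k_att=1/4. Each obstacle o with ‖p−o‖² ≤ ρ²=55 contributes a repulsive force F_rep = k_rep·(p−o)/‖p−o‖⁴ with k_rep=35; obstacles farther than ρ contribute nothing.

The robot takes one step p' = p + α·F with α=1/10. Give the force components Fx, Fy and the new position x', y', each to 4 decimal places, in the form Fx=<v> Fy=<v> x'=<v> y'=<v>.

F_att = 1/4·(g−p) = 1/4·(-10,-4) = (-2.5000,-1.0000)
o1: d²=34 ≤ ρ²=55; F_rep = 35·(-3,5)/34² = (-0.0908,0.1514)
o2: d²=9 ≤ ρ²=55; F_rep = 35·(0,3)/9² = (0.0000,1.2963)
o3: d²=400 > ρ²=55 → inactive
F = F_att + ΣF_rep = (-2.5908,0.4477)
p' = p + 1/10·F = (4.7409,-1.9552)

Fx=-2.5908 Fy=0.4477 x'=4.7409 y'=-1.9552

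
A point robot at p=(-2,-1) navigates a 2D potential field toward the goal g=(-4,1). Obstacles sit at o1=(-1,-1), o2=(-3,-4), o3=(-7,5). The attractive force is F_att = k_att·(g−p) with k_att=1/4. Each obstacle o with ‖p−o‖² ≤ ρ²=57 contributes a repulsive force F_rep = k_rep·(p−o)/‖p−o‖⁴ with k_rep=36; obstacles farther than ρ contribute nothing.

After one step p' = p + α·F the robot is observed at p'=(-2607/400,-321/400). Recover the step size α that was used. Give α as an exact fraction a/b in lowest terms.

F_att = 1/4·(g−p) = 1/4·(-2,2) = (-0.5000,0.5000)
o1: d²=1 ≤ ρ²=57; F_rep = 36·(-1,0)/1² = (-36.0000,0.0000)
o2: d²=10 ≤ ρ²=57; F_rep = 36·(1,3)/10² = (0.3600,1.0800)
o3: d²=61 > ρ²=57 → inactive
F = F_att + ΣF_rep = (-36.1400,1.5800)
Δp = p'−p = (-4.5175,0.1975); α = Δx/Fx = (-1807/400) / (-1807/50) = 1/8
check: Δy/Fy = (79/400) / (79/50) = 1/8 ✓

α = 1/8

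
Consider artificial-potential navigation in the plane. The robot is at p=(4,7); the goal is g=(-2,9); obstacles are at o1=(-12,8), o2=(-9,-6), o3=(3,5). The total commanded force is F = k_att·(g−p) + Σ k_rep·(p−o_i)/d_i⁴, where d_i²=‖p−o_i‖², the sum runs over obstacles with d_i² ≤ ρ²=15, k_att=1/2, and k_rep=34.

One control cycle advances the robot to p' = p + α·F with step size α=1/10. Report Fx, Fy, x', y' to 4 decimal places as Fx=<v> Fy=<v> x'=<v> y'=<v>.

Fx=-1.6400 Fy=3.7200 x'=3.8360 y'=7.3720

F_att = 1/2·(g−p) = 1/2·(-6,2) = (-3.0000,1.0000)
o1: d²=257 > ρ²=15 → inactive
o2: d²=338 > ρ²=15 → inactive
o3: d²=5 ≤ ρ²=15; F_rep = 34·(1,2)/5² = (1.3600,2.7200)
F = F_att + ΣF_rep = (-1.6400,3.7200)
p' = p + 1/10·F = (3.8360,7.3720)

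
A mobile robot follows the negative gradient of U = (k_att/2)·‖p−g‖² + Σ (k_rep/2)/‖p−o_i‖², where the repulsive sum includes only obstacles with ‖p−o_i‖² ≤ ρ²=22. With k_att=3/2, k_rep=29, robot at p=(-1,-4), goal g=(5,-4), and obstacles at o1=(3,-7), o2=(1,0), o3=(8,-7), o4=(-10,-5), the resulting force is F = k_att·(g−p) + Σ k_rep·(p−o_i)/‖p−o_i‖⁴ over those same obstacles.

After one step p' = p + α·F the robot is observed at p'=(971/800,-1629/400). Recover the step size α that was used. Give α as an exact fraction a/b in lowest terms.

α = 1/4

F_att = 3/2·(g−p) = 3/2·(6,0) = (9.0000,0.0000)
o1: d²=25 > ρ²=22 → inactive
o2: d²=20 ≤ ρ²=22; F_rep = 29·(-2,-4)/20² = (-0.1450,-0.2900)
o3: d²=90 > ρ²=22 → inactive
o4: d²=82 > ρ²=22 → inactive
F = F_att + ΣF_rep = (8.8550,-0.2900)
Δp = p'−p = (2.2138,-0.0725); α = Δx/Fx = (1771/800) / (1771/200) = 1/4
check: Δy/Fy = (-29/400) / (-29/100) = 1/4 ✓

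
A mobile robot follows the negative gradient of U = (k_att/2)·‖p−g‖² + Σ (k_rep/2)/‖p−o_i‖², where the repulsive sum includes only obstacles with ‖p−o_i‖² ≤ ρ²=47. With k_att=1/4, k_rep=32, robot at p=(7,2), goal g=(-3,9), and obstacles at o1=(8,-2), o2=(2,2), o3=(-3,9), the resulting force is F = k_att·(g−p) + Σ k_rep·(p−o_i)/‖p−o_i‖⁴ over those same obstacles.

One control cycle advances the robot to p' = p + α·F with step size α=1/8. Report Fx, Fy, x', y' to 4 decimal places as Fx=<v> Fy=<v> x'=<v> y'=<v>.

F_att = 1/4·(g−p) = 1/4·(-10,7) = (-2.5000,1.7500)
o1: d²=17 ≤ ρ²=47; F_rep = 32·(-1,4)/17² = (-0.1107,0.4429)
o2: d²=25 ≤ ρ²=47; F_rep = 32·(5,0)/25² = (0.2560,0.0000)
o3: d²=149 > ρ²=47 → inactive
F = F_att + ΣF_rep = (-2.3547,2.1929)
p' = p + 1/8·F = (6.7057,2.2741)

Fx=-2.3547 Fy=2.1929 x'=6.7057 y'=2.2741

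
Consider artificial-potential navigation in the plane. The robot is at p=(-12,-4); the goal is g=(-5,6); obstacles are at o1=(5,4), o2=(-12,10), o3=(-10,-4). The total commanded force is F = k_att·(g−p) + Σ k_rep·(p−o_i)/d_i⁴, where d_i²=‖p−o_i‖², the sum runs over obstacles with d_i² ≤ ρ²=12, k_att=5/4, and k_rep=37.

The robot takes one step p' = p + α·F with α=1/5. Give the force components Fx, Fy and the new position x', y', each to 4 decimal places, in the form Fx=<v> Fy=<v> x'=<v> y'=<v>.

F_att = 5/4·(g−p) = 5/4·(7,10) = (8.7500,12.5000)
o1: d²=353 > ρ²=12 → inactive
o2: d²=196 > ρ²=12 → inactive
o3: d²=4 ≤ ρ²=12; F_rep = 37·(-2,0)/4² = (-4.6250,0.0000)
F = F_att + ΣF_rep = (4.1250,12.5000)
p' = p + 1/5·F = (-11.1750,-1.5000)

Fx=4.1250 Fy=12.5000 x'=-11.1750 y'=-1.5000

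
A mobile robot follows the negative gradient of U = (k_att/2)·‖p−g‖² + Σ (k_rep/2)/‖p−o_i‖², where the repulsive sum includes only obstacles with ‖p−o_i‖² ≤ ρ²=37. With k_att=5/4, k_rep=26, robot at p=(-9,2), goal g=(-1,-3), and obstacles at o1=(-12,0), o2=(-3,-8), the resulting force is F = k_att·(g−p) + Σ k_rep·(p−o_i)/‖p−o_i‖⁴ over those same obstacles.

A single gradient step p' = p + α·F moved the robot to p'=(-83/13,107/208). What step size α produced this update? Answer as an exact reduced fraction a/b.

α = 1/4

F_att = 5/4·(g−p) = 5/4·(8,-5) = (10.0000,-6.2500)
o1: d²=13 ≤ ρ²=37; F_rep = 26·(3,2)/13² = (0.4615,0.3077)
o2: d²=136 > ρ²=37 → inactive
F = F_att + ΣF_rep = (10.4615,-5.9423)
Δp = p'−p = (2.6154,-1.4856); α = Δx/Fx = (34/13) / (136/13) = 1/4
check: Δy/Fy = (-309/208) / (-309/52) = 1/4 ✓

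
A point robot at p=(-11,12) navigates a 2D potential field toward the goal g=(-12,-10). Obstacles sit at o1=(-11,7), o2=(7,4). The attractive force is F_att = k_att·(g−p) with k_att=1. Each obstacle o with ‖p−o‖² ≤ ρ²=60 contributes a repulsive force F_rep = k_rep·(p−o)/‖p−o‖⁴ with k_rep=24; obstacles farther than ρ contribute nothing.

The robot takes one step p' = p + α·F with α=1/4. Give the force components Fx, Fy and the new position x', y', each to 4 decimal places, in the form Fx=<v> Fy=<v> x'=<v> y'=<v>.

Fx=-1.0000 Fy=-21.8080 x'=-11.2500 y'=6.5480

F_att = 1·(g−p) = 1·(-1,-22) = (-1.0000,-22.0000)
o1: d²=25 ≤ ρ²=60; F_rep = 24·(0,5)/25² = (0.0000,0.1920)
o2: d²=388 > ρ²=60 → inactive
F = F_att + ΣF_rep = (-1.0000,-21.8080)
p' = p + 1/4·F = (-11.2500,6.5480)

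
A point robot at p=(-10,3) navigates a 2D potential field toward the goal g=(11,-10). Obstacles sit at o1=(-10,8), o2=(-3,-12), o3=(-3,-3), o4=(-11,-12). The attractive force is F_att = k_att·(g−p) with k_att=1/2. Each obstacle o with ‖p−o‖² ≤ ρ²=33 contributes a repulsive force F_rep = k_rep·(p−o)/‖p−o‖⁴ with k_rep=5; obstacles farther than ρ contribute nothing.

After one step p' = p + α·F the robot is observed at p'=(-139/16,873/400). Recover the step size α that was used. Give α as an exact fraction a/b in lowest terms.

α = 1/8

F_att = 1/2·(g−p) = 1/2·(21,-13) = (10.5000,-6.5000)
o1: d²=25 ≤ ρ²=33; F_rep = 5·(0,-5)/25² = (0.0000,-0.0400)
o2: d²=274 > ρ²=33 → inactive
o3: d²=85 > ρ²=33 → inactive
o4: d²=226 > ρ²=33 → inactive
F = F_att + ΣF_rep = (10.5000,-6.5400)
Δp = p'−p = (1.3125,-0.8175); α = Δx/Fx = (21/16) / (21/2) = 1/8
check: Δy/Fy = (-327/400) / (-327/50) = 1/8 ✓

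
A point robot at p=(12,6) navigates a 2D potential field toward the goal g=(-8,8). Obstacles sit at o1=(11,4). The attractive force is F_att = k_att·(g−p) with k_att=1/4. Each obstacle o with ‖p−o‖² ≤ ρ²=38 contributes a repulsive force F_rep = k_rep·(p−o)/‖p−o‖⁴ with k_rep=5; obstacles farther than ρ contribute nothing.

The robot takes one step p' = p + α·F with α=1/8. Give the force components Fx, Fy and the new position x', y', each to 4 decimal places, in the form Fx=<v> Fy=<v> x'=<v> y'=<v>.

F_att = 1/4·(g−p) = 1/4·(-20,2) = (-5.0000,0.5000)
o1: d²=5 ≤ ρ²=38; F_rep = 5·(1,2)/5² = (0.2000,0.4000)
F = F_att + ΣF_rep = (-4.8000,0.9000)
p' = p + 1/8·F = (11.4000,6.1125)

Fx=-4.8000 Fy=0.9000 x'=11.4000 y'=6.1125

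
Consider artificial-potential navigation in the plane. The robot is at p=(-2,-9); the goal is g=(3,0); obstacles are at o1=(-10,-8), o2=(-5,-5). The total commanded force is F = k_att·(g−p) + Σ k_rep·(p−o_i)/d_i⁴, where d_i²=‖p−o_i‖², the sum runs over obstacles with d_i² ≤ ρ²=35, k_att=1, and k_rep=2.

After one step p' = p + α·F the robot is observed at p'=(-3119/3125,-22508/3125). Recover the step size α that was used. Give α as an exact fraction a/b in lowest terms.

α = 1/5

F_att = 1·(g−p) = 1·(5,9) = (5.0000,9.0000)
o1: d²=65 > ρ²=35 → inactive
o2: d²=25 ≤ ρ²=35; F_rep = 2·(3,-4)/25² = (0.0096,-0.0128)
F = F_att + ΣF_rep = (5.0096,8.9872)
Δp = p'−p = (1.0019,1.7974); α = Δx/Fx = (3131/3125) / (3131/625) = 1/5
check: Δy/Fy = (5617/3125) / (5617/625) = 1/5 ✓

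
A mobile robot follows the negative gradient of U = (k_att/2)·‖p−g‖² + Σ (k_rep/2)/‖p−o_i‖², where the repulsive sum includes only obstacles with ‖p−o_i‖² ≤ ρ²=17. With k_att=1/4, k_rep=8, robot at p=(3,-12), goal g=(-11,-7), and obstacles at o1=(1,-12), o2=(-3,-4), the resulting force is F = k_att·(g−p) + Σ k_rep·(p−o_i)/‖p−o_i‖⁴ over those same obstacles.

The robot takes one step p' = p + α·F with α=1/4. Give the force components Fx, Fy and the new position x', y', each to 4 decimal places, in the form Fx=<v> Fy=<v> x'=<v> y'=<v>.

Fx=-2.5000 Fy=1.2500 x'=2.3750 y'=-11.6875

F_att = 1/4·(g−p) = 1/4·(-14,5) = (-3.5000,1.2500)
o1: d²=4 ≤ ρ²=17; F_rep = 8·(2,0)/4² = (1.0000,0.0000)
o2: d²=100 > ρ²=17 → inactive
F = F_att + ΣF_rep = (-2.5000,1.2500)
p' = p + 1/4·F = (2.3750,-11.6875)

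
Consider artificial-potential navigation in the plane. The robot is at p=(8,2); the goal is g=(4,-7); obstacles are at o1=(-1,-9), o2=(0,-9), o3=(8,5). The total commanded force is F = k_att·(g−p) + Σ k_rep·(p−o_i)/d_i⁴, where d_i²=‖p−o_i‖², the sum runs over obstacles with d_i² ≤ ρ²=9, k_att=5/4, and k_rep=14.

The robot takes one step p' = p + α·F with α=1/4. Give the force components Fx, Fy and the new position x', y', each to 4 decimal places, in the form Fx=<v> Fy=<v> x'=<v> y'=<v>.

Fx=-5.0000 Fy=-11.7685 x'=6.7500 y'=-0.9421

F_att = 5/4·(g−p) = 5/4·(-4,-9) = (-5.0000,-11.2500)
o1: d²=202 > ρ²=9 → inactive
o2: d²=185 > ρ²=9 → inactive
o3: d²=9 ≤ ρ²=9; F_rep = 14·(0,-3)/9² = (0.0000,-0.5185)
F = F_att + ΣF_rep = (-5.0000,-11.7685)
p' = p + 1/4·F = (6.7500,-0.9421)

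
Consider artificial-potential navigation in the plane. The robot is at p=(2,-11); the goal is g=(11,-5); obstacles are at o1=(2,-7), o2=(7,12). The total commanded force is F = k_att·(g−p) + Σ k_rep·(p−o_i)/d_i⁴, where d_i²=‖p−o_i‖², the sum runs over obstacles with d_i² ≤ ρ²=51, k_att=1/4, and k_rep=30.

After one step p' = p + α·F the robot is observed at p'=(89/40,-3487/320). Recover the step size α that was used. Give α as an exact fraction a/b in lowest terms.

α = 1/10

F_att = 1/4·(g−p) = 1/4·(9,6) = (2.2500,1.5000)
o1: d²=16 ≤ ρ²=51; F_rep = 30·(0,-4)/16² = (0.0000,-0.4688)
o2: d²=554 > ρ²=51 → inactive
F = F_att + ΣF_rep = (2.2500,1.0312)
Δp = p'−p = (0.2250,0.1031); α = Δx/Fx = (9/40) / (9/4) = 1/10
check: Δy/Fy = (33/320) / (33/32) = 1/10 ✓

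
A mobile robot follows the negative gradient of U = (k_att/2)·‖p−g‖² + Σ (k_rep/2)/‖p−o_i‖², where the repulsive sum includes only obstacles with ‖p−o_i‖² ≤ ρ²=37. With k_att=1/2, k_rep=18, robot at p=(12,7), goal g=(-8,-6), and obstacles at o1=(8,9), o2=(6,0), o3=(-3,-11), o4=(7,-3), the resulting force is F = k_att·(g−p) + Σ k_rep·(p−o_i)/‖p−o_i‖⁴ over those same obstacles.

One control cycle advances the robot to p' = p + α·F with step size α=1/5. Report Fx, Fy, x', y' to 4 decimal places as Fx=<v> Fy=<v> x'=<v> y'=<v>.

F_att = 1/2·(g−p) = 1/2·(-20,-13) = (-10.0000,-6.5000)
o1: d²=20 ≤ ρ²=37; F_rep = 18·(4,-2)/20² = (0.1800,-0.0900)
o2: d²=85 > ρ²=37 → inactive
o3: d²=549 > ρ²=37 → inactive
o4: d²=125 > ρ²=37 → inactive
F = F_att + ΣF_rep = (-9.8200,-6.5900)
p' = p + 1/5·F = (10.0360,5.6820)

Fx=-9.8200 Fy=-6.5900 x'=10.0360 y'=5.6820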